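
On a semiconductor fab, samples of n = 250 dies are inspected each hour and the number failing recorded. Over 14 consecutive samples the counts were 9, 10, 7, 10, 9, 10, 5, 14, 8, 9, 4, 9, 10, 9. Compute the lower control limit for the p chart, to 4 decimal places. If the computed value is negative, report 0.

0.0002

p̄ = Σdᵢ / (k·n) = 123 / (14 × 250) = 0.03514
LCL = p̄ − 3·√(p̄(1−p̄)/n) = 0.03514 − 3 × 0.01165 = 0.00020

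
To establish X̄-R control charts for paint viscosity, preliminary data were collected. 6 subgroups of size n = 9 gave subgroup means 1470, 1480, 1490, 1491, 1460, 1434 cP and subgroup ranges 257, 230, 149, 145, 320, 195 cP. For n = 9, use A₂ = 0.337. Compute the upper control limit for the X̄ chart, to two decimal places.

1543.63

X̄̄ = (1470 + 1480 + 1490 + 1491 + 1460 + 1434) / 6 = 8825.0000 / 6 = 1470.8333
R̄ = (257 + 230 + 149 + 145 + 320 + 195) / 6 = 1296.0000 / 6 = 216.0000
UCL = X̄̄ + A₂·R̄ = 1470.8333 + 0.337 × 216.0000 = 1543.6253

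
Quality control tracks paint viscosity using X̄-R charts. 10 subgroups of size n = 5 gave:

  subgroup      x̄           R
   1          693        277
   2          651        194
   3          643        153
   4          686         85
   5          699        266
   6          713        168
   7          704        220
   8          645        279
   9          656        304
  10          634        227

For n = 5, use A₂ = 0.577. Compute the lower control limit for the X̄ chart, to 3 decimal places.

547.018

X̄̄ = (693 + 651 + 643 + 686 + 699 + 713 + 704 + 645 + 656 + 634) / 10 = 6724.0000 / 10 = 672.4000
R̄ = (277 + 194 + 153 + 85 + 266 + 168 + 220 + 279 + 304 + 227) / 10 = 2173.0000 / 10 = 217.3000
LCL = X̄̄ − A₂·R̄ = 672.4000 − 0.577 × 217.3000 = 547.0179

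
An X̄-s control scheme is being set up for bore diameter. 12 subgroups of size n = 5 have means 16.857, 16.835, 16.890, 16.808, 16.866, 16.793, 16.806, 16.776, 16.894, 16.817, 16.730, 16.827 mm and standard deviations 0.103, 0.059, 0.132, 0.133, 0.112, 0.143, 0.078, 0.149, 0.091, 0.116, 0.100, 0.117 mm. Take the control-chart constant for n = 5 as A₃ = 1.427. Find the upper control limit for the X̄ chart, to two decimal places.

X̄̄ = (16.857 + 16.835 + 16.890 + 16.808 + 16.866 + 16.793 + 16.806 + 16.776 + 16.894 + 16.817 + 16.730 + 16.827) / 12 = 16.8249
s̄ = (0.103 + 0.059 + 0.132 + 0.133 + 0.112 + 0.143 + 0.078 + 0.149 + 0.091 + 0.116 + 0.100 + 0.117) / 12 = 0.1111
UCL = X̄̄ + A₃·s̄ = 16.8249 + 1.427 × 0.1111 = 16.9834

16.98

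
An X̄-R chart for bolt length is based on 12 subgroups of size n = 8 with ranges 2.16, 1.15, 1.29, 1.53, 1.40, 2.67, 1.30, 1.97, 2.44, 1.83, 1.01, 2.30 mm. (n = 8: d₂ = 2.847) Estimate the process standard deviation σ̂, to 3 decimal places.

R̄ = (2.16 + 1.15 + 1.29 + 1.53 + 1.40 + 2.67 + 1.30 + 1.97 + 2.44 + 1.83 + 1.01 + 2.30) / 12 = 1.7542
σ̂ = R̄ / d₂ = 1.7542 / 2.847 = 0.6161

0.616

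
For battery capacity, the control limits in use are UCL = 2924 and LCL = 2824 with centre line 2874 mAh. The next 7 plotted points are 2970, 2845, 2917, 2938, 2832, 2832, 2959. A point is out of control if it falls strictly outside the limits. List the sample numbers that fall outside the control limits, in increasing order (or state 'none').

1, 4, 7

Compare each point to [2824, 2924]: sample 1 = 2970 > UCL; sample 4 = 2938 > UCL; sample 7 = 2959 > UCL.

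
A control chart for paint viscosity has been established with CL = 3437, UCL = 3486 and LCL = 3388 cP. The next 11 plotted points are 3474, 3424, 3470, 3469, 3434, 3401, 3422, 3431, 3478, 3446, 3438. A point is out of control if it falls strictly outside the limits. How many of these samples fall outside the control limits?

All 11 points lie within [3388, 3486].

0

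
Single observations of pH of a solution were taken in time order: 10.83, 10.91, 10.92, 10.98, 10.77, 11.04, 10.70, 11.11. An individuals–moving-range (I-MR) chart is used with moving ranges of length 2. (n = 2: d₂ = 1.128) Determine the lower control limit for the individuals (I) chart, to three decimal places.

10.383

X̄ = (10.83 + 10.91 + 10.92 + 10.98 + 10.77 + 11.04 + 10.70 + 11.11) / 8 = 10.9075
Moving ranges: 0.08, 0.01, 0.06, 0.21, 0.27, 0.34, 0.41; M̄R̄ = 1.3800 / 7 = 0.1971
LCL = X̄ − 3·M̄R̄/d₂ = 10.9075 − 3 × 0.1971 / 1.128 = 10.3832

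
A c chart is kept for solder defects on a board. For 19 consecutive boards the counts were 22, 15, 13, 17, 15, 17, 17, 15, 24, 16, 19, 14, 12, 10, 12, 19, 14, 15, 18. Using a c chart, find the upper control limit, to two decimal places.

c̄ = (22 + 15 + 13 + 17 + 15 + 17 + 17 + 15 + 24 + 16 + 19 + 14 + 12 + 10 + 12 + 19 + 14 + 15 + 18) / 19 = 304 / 19 = 16.0000
UCL = c̄ + 3√c̄ = 16.0000 + 3 × √16.0000 = 16.0000 + 3 × 4.0000 = 28.0000

28.00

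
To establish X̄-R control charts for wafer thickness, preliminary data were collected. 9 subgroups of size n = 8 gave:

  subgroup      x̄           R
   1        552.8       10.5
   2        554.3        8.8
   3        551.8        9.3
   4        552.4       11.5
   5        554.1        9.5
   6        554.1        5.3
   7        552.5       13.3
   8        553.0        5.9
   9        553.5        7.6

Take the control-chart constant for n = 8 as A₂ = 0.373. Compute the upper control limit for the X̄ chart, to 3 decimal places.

X̄̄ = (552.8 + 554.3 + 551.8 + 552.4 + 554.1 + 554.1 + 552.5 + 553.0 + 553.5) / 9 = 4978.5000 / 9 = 553.1667
R̄ = (10.5 + 8.8 + 9.3 + 11.5 + 9.5 + 5.3 + 13.3 + 5.9 + 7.6) / 9 = 81.7000 / 9 = 9.0778
UCL = X̄̄ + A₂·R̄ = 553.1667 + 0.373 × 9.0778 = 556.5527

556.553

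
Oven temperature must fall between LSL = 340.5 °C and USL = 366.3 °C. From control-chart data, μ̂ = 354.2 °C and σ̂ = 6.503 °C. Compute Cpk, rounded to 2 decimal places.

0.62

Cpu = (USL − μ̂) / (3σ̂) = (366.3 − 354.2) / (3 × 6.503) = 0.6202; Cpl = (μ̂ − LSL) / (3σ̂) = (354.2 − 340.5) / (3 × 6.503) = 0.7022; Cpk = min(Cpu, Cpl) = 0.6202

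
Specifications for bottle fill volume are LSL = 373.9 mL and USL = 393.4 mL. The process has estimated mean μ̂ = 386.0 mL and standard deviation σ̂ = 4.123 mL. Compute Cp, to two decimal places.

Cp = (USL − LSL) / (6σ̂) = (393.4 − 373.9) / (6 × 4.123) = 19.5000 / 24.7380 = 0.7883

0.79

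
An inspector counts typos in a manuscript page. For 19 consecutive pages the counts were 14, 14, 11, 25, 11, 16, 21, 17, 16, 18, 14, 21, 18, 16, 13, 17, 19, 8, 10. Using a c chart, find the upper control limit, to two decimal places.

c̄ = (14 + 14 + 11 + 25 + 11 + 16 + 21 + 17 + 16 + 18 + 14 + 21 + 18 + 16 + 13 + 17 + 19 + 8 + 10) / 19 = 299 / 19 = 15.7368
UCL = c̄ + 3√c̄ = 15.7368 + 3 × √15.7368 = 15.7368 + 3 × 3.9670 = 27.6377

27.64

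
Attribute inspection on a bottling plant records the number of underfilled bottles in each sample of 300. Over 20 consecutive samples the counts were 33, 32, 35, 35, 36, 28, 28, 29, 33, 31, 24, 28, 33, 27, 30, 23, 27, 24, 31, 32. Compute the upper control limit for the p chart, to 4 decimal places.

0.1518

p̄ = Σdᵢ / (k·n) = 599 / (20 × 300) = 0.09983
UCL = p̄ + 3·√(p̄(1−p̄)/n) = 0.09983 + 3 × √(0.09983×0.90017/300) = 0.09983 + 3 × 0.01731 = 0.15176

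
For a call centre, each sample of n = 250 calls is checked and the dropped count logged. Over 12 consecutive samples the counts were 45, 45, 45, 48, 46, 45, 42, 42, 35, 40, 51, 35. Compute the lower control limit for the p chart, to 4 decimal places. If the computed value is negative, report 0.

0.1012

p̄ = Σdᵢ / (k·n) = 519 / (12 × 250) = 0.17300
LCL = p̄ − 3·√(p̄(1−p̄)/n) = 0.17300 − 3 × 0.02392 = 0.10123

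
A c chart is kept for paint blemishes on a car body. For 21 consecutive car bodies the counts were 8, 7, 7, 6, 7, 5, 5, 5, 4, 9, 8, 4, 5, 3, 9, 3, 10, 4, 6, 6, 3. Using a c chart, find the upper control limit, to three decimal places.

c̄ = (8 + 7 + 7 + 6 + 7 + 5 + 5 + 5 + 4 + 9 + 8 + 4 + 5 + 3 + 9 + 3 + 10 + 4 + 6 + 6 + 3) / 21 = 124 / 21 = 5.9048
UCL = c̄ + 3√c̄ = 5.9048 + 3 × √5.9048 = 5.9048 + 3 × 2.4300 = 13.1947

13.195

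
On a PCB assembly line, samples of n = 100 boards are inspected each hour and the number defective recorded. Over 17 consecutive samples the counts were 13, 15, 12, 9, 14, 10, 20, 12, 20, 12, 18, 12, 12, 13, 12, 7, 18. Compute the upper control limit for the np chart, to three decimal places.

p̄ = Σdᵢ / (k·n) = 229 / (17 × 100) = 0.13471
UCL = np̄ + 3·√(np̄(1−p̄)) = 13.4706 + 3 × √(13.4706×0.86529) = 13.4706 + 3 × 3.4141 = 23.7129

23.713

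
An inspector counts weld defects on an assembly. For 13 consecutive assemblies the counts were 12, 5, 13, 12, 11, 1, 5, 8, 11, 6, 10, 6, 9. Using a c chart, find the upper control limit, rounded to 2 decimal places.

17.07

c̄ = (12 + 5 + 13 + 12 + 11 + 1 + 5 + 8 + 11 + 6 + 10 + 6 + 9) / 13 = 109 / 13 = 8.3846
UCL = c̄ + 3√c̄ = 8.3846 + 3 × √8.3846 = 8.3846 + 3 × 2.8956 = 17.0715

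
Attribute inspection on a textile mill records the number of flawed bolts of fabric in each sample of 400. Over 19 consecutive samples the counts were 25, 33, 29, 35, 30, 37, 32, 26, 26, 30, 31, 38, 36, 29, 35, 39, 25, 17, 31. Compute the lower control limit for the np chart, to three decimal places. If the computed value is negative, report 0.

p̄ = Σdᵢ / (k·n) = 584 / (19 × 400) = 0.07684
LCL = np̄ − 3·√(np̄(1−p̄)) = 30.7368 − 3 × 5.3268 = 14.7564

14.756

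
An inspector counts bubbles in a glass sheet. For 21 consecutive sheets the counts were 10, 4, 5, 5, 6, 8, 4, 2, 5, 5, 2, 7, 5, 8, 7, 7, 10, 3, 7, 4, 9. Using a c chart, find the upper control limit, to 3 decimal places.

c̄ = (10 + 4 + 5 + 5 + 6 + 8 + 4 + 2 + 5 + 5 + 2 + 7 + 5 + 8 + 7 + 7 + 10 + 3 + 7 + 4 + 9) / 21 = 123 / 21 = 5.8571
UCL = c̄ + 3√c̄ = 5.8571 + 3 × √5.8571 = 5.8571 + 3 × 2.4202 = 13.1176

13.118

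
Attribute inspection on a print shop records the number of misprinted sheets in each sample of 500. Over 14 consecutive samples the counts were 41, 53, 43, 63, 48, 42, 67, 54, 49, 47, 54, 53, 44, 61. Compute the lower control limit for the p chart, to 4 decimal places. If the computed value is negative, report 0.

p̄ = Σdᵢ / (k·n) = 719 / (14 × 500) = 0.10271
LCL = p̄ − 3·√(p̄(1−p̄)/n) = 0.10271 − 3 × 0.01358 = 0.06198

0.0620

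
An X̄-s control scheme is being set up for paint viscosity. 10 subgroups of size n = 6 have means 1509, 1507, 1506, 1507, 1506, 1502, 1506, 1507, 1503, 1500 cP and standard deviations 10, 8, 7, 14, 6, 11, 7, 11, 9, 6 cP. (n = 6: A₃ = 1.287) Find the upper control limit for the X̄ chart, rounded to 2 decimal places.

X̄̄ = (1509 + 1507 + 1506 + 1507 + 1506 + 1502 + 1506 + 1507 + 1503 + 1500) / 10 = 1505.3000
s̄ = (10 + 8 + 7 + 14 + 6 + 11 + 7 + 11 + 9 + 6) / 10 = 8.9000
UCL = X̄̄ + A₃·s̄ = 1505.3000 + 1.287 × 8.9000 = 1516.7543

1516.75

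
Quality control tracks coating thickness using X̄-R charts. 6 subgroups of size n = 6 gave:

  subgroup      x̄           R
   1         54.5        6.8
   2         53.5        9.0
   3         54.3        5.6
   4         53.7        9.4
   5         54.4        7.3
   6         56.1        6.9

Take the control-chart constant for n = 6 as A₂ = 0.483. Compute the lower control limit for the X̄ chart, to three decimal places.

50.794

X̄̄ = (54.5 + 53.5 + 54.3 + 53.7 + 54.4 + 56.1) / 6 = 326.5000 / 6 = 54.4167
R̄ = (6.8 + 9.0 + 5.6 + 9.4 + 7.3 + 6.9) / 6 = 45.0000 / 6 = 7.5000
LCL = X̄̄ − A₂·R̄ = 54.4167 − 0.483 × 7.5000 = 50.7942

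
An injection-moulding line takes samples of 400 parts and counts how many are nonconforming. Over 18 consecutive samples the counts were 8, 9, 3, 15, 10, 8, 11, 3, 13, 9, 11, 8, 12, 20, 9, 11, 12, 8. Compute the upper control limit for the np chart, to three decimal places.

p̄ = Σdᵢ / (k·n) = 180 / (18 × 400) = 0.02500
UCL = np̄ + 3·√(np̄(1−p̄)) = 10.0000 + 3 × √(10.0000×0.97500) = 10.0000 + 3 × 3.1225 = 19.3675

19.367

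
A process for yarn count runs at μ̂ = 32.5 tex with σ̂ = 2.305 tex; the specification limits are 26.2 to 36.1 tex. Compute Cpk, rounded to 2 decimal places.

0.52

Cpu = (USL − μ̂) / (3σ̂) = (36.1 − 32.5) / (3 × 2.305) = 0.5206; Cpl = (μ̂ − LSL) / (3σ̂) = (32.5 − 26.2) / (3 × 2.305) = 0.9111; Cpk = min(Cpu, Cpl) = 0.5206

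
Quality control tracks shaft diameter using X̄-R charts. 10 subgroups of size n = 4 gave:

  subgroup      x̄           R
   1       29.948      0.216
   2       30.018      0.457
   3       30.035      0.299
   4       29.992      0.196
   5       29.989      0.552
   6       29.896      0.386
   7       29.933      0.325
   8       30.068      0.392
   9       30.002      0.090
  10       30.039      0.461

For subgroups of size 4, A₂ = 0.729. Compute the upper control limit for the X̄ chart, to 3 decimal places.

30.238

X̄̄ = (29.948 + 30.018 + 30.035 + 29.992 + 29.989 + 29.896 + 29.933 + 30.068 + 30.002 + 30.039) / 10 = 299.9200 / 10 = 29.9920
R̄ = (0.216 + 0.457 + 0.299 + 0.196 + 0.552 + 0.386 + 0.325 + 0.392 + 0.090 + 0.461) / 10 = 3.3740 / 10 = 0.3374
UCL = X̄̄ + A₂·R̄ = 29.9920 + 0.729 × 0.3374 = 30.2380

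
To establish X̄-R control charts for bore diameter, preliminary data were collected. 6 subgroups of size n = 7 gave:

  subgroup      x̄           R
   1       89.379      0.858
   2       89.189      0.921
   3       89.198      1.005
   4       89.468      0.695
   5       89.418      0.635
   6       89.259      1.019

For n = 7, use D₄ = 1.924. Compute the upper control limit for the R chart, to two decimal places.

R̄ = (0.858 + 0.921 + 1.005 + 0.695 + 0.635 + 1.019) / 6 = 5.1330 / 6 = 0.8555
UCL_R = D₄·R̄ = 1.924 × 0.8555 = 1.6460

1.65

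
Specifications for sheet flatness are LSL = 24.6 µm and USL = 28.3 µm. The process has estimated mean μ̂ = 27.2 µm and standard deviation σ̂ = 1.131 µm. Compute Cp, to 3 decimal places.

Cp = (USL − LSL) / (6σ̂) = (28.3 − 24.6) / (6 × 1.131) = 3.7000 / 6.7860 = 0.5452

0.545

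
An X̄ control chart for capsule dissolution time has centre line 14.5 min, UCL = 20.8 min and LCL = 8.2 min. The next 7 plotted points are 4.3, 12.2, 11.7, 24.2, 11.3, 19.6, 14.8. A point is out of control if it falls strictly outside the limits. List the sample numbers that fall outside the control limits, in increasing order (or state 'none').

Compare each point to [8.2, 20.8]: sample 1 = 4.3 < LCL; sample 4 = 24.2 > UCL.

1, 4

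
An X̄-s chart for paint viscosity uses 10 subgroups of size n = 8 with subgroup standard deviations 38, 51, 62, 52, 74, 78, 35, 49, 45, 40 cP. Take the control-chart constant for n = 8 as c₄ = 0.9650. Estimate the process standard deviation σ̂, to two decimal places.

54.30

s̄ = (38 + 51 + 62 + 52 + 74 + 78 + 35 + 49 + 45 + 40) / 10 = 52.4000
σ̂ = s̄ / c₄ = 52.4000 / 0.9650 = 54.3005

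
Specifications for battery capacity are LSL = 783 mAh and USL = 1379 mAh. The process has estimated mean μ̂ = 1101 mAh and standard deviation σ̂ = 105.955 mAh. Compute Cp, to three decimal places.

0.938

Cp = (USL − LSL) / (6σ̂) = (1379 − 783) / (6 × 105.955) = 596.0000 / 635.7300 = 0.9375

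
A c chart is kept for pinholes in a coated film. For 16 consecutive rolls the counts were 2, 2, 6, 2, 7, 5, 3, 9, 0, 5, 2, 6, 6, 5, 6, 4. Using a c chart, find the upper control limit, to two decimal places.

10.65

c̄ = (2 + 2 + 6 + 2 + 7 + 5 + 3 + 9 + 0 + 5 + 2 + 6 + 6 + 5 + 6 + 4) / 16 = 70 / 16 = 4.3750
UCL = c̄ + 3√c̄ = 4.3750 + 3 × √4.3750 = 4.3750 + 3 × 2.0917 = 10.6500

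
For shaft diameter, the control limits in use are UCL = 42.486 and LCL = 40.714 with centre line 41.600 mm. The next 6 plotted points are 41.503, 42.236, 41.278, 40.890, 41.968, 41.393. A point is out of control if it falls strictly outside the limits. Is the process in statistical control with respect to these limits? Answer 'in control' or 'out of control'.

in control

All 6 points lie within [40.714, 42.486].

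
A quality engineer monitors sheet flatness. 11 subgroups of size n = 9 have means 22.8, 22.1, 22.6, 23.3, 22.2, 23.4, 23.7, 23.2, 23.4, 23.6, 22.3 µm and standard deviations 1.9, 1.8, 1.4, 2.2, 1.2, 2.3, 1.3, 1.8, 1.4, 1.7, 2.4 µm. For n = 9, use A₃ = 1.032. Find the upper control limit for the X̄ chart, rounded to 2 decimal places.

X̄̄ = (22.8 + 22.1 + 22.6 + 23.3 + 22.2 + 23.4 + 23.7 + 23.2 + 23.4 + 23.6 + 22.3) / 11 = 22.9636
s̄ = (1.9 + 1.8 + 1.4 + 2.2 + 1.2 + 2.3 + 1.3 + 1.8 + 1.4 + 1.7 + 2.4) / 11 = 1.7636
UCL = X̄̄ + A₃·s̄ = 22.9636 + 1.032 × 1.7636 = 24.7837

24.78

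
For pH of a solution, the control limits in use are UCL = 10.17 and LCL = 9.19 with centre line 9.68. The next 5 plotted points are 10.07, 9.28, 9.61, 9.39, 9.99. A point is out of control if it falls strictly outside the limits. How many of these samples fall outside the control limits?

All 5 points lie within [9.19, 10.17].

0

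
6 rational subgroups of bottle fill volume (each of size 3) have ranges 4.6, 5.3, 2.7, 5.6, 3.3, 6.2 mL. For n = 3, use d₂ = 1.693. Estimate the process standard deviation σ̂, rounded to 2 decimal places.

2.73

R̄ = (4.6 + 5.3 + 2.7 + 5.6 + 3.3 + 6.2) / 6 = 4.6167
σ̂ = R̄ / d₂ = 4.6167 / 1.693 = 2.7269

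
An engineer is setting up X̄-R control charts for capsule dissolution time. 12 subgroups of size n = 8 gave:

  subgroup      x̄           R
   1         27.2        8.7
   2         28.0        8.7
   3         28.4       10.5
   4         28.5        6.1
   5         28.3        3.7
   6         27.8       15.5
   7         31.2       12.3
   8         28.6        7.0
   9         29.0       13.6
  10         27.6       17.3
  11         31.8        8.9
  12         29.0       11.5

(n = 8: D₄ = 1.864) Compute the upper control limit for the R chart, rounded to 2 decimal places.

19.23

R̄ = (8.7 + 8.7 + 10.5 + 6.1 + 3.7 + 15.5 + 12.3 + 7.0 + 13.6 + 17.3 + 8.9 + 11.5) / 12 = 123.8000 / 12 = 10.3167
UCL_R = D₄·R̄ = 1.864 × 10.3167 = 19.2303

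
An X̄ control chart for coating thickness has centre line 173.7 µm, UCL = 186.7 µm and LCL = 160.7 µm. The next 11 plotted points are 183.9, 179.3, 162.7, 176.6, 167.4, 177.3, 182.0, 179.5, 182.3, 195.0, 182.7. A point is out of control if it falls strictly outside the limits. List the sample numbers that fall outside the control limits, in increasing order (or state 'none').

Compare each point to [160.7, 186.7]: sample 10 = 195.0 > UCL.

10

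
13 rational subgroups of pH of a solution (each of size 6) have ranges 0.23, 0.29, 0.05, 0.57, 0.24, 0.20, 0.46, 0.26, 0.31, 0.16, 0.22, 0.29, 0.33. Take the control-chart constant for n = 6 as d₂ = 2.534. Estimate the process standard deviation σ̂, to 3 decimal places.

R̄ = (0.23 + 0.29 + 0.05 + 0.57 + 0.24 + 0.20 + 0.46 + 0.26 + 0.31 + 0.16 + 0.22 + 0.29 + 0.33) / 13 = 0.2777
σ̂ = R̄ / d₂ = 0.2777 / 2.534 = 0.1096

0.110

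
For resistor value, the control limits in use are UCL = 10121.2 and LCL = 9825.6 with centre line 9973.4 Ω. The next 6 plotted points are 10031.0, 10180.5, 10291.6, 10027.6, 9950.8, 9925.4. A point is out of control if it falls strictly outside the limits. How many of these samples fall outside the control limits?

Compare each point to [9825.6, 10121.2]: sample 2 = 10180.5 > UCL; sample 3 = 10291.6 > UCL.

2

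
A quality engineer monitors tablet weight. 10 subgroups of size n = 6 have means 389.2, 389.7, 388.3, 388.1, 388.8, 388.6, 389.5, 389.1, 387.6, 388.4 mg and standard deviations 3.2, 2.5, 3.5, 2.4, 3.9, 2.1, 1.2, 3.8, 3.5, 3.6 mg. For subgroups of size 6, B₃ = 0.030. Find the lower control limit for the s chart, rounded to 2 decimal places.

0.09

s̄ = (3.2 + 2.5 + 3.5 + 2.4 + 3.9 + 2.1 + 1.2 + 3.8 + 3.5 + 3.6) / 10 = 2.9700
LCL_s = B₃·s̄ = 0.030 × 2.9700 = 0.0891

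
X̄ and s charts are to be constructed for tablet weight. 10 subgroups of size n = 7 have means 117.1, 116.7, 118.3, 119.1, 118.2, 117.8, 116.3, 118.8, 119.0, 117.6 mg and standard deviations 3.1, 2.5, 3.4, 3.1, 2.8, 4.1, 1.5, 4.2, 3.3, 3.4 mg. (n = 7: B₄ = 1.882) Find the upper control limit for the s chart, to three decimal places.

s̄ = (3.1 + 2.5 + 3.4 + 3.1 + 2.8 + 4.1 + 1.5 + 4.2 + 3.3 + 3.4) / 10 = 3.1400
UCL_s = B₄·s̄ = 1.882 × 3.1400 = 5.9095

5.909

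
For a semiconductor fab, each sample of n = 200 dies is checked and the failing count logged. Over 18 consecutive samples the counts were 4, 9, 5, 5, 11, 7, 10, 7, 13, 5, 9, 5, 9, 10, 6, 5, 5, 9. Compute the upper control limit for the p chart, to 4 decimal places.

p̄ = Σdᵢ / (k·n) = 134 / (18 × 200) = 0.03722
UCL = p̄ + 3·√(p̄(1−p̄)/n) = 0.03722 + 3 × √(0.03722×0.96278/200) = 0.03722 + 3 × 0.01339 = 0.07738

0.0774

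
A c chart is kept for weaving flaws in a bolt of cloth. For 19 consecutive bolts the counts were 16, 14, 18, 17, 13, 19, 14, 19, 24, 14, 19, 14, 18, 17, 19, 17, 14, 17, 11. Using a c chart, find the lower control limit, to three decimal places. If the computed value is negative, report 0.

4.331

c̄ = (16 + 14 + 18 + 17 + 13 + 19 + 14 + 19 + 24 + 14 + 19 + 14 + 18 + 17 + 19 + 17 + 14 + 17 + 11) / 19 = 314 / 19 = 16.5263
LCL = c̄ − 3√c̄ = 16.5263 − 3 × 4.0653 = 4.3305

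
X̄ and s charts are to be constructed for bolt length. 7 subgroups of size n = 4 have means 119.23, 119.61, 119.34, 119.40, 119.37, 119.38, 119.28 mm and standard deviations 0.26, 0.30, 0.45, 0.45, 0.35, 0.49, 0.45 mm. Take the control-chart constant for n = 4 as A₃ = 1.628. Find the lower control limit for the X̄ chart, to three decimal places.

118.733

X̄̄ = (119.23 + 119.61 + 119.34 + 119.40 + 119.37 + 119.38 + 119.28) / 7 = 119.3729
s̄ = (0.26 + 0.30 + 0.45 + 0.45 + 0.35 + 0.49 + 0.45) / 7 = 0.3929
LCL = X̄̄ − A₃·s̄ = 119.3729 − 1.628 × 0.3929 = 118.7333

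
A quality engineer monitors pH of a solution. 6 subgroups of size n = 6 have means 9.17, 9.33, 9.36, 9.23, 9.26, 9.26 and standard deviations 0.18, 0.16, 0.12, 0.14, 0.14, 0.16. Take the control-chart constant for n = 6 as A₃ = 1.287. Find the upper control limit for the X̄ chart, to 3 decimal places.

X̄̄ = (9.17 + 9.33 + 9.36 + 9.23 + 9.26 + 9.26) / 6 = 9.2683
s̄ = (0.18 + 0.16 + 0.12 + 0.14 + 0.14 + 0.16) / 6 = 0.1500
UCL = X̄̄ + A₃·s̄ = 9.2683 + 1.287 × 0.1500 = 9.4614

9.461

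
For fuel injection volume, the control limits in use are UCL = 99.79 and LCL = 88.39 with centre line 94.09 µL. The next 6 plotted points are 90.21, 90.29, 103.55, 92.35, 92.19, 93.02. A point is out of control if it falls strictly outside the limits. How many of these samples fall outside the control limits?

Compare each point to [88.39, 99.79]: sample 3 = 103.55 > UCL.

1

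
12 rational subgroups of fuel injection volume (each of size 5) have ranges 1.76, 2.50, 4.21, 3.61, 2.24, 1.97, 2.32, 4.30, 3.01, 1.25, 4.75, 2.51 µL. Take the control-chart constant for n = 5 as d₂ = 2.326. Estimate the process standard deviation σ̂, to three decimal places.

1.234

R̄ = (1.76 + 2.50 + 4.21 + 3.61 + 2.24 + 1.97 + 2.32 + 4.30 + 3.01 + 1.25 + 4.75 + 2.51) / 12 = 2.8692
σ̂ = R̄ / d₂ = 2.8692 / 2.326 = 1.2335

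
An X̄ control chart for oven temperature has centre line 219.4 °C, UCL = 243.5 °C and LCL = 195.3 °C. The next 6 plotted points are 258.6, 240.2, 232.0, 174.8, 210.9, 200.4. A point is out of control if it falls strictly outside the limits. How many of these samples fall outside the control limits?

2

Compare each point to [195.3, 243.5]: sample 1 = 258.6 > UCL; sample 4 = 174.8 < LCL.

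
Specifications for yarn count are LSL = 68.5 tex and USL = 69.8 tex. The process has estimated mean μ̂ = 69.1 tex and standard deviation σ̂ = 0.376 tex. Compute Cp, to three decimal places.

Cp = (USL − LSL) / (6σ̂) = (69.8 − 68.5) / (6 × 0.376) = 1.3000 / 2.2560 = 0.5762

0.576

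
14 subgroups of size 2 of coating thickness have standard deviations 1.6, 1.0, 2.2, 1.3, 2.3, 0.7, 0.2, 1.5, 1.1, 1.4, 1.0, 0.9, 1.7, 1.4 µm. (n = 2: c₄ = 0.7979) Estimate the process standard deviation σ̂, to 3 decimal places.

s̄ = (1.6 + 1.0 + 2.2 + 1.3 + 2.3 + 0.7 + 0.2 + 1.5 + 1.1 + 1.4 + 1.0 + 0.9 + 1.7 + 1.4) / 14 = 1.3071
σ̂ = s̄ / c₄ = 1.3071 / 0.7979 = 1.6382

1.638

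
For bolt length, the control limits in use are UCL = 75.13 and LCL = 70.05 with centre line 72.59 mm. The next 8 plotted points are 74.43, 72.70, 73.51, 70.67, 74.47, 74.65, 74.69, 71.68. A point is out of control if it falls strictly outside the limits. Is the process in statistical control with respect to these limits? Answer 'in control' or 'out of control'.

All 8 points lie within [70.05, 75.13].

in control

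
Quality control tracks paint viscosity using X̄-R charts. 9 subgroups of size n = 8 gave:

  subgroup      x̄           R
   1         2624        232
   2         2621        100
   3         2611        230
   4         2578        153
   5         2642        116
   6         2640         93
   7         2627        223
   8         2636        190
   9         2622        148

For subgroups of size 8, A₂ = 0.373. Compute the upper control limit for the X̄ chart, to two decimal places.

X̄̄ = (2624 + 2621 + 2611 + 2578 + 2642 + 2640 + 2627 + 2636 + 2622) / 9 = 23601.0000 / 9 = 2622.3333
R̄ = (232 + 100 + 230 + 153 + 116 + 93 + 223 + 190 + 148) / 9 = 1485.0000 / 9 = 165.0000
UCL = X̄̄ + A₂·R̄ = 2622.3333 + 0.373 × 165.0000 = 2683.8783

2683.88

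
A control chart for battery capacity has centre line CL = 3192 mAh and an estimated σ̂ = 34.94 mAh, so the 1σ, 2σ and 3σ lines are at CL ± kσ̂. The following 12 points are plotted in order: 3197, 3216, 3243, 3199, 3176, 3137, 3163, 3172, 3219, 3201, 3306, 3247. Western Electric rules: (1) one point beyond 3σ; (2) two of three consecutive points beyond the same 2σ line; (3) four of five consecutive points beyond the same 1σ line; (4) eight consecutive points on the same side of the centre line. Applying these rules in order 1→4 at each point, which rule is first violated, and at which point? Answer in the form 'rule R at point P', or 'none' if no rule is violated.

Zone of each point (C = within 1σ̂, B = 1σ̂–2σ̂, A = 2σ̂–3σ̂, * = beyond 3σ̂; sign = side of CL): 1:+C, 2:+C, 3:+B, 4:+C, 5:-C, 6:-B, 7:-C, 8:-C, 9:+C, 10:+C, 11:+*, 12:+B
Rule 1 (one point beyond the 3σ limits) is satisfied at point 11.

rule 1 at point 11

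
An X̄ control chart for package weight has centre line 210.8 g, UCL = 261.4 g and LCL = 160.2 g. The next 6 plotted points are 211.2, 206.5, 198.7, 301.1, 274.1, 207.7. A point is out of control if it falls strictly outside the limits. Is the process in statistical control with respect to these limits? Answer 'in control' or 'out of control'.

out of control

Compare each point to [160.2, 261.4]: sample 4 = 301.1 > UCL; sample 5 = 274.1 > UCL.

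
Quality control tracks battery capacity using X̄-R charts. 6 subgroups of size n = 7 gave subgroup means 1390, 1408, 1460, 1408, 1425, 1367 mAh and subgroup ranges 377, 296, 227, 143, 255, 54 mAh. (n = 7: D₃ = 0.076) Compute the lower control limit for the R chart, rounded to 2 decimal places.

17.13

R̄ = (377 + 296 + 227 + 143 + 255 + 54) / 6 = 1352.0000 / 6 = 225.3333
LCL_R = D₃·R̄ = 0.076 × 225.3333 = 17.1253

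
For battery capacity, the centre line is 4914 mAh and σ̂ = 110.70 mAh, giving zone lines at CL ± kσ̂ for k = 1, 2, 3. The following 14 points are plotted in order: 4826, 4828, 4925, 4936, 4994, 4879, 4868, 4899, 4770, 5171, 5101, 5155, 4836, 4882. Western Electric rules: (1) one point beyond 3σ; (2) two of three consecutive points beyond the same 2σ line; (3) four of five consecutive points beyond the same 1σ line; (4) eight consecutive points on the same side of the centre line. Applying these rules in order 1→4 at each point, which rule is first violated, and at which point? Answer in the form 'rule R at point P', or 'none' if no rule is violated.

rule 2 at point 12

Zone of each point (C = within 1σ̂, B = 1σ̂–2σ̂, A = 2σ̂–3σ̂, * = beyond 3σ̂; sign = side of CL): 1:-C, 2:-C, 3:+C, 4:+C, 5:+C, 6:-C, 7:-C, 8:-C, 9:-B, 10:+A, 11:+B, 12:+A, 13:-C, 14:-C
Rule 2 (two of three consecutive points beyond the same 2σ limit) is satisfied at point 12.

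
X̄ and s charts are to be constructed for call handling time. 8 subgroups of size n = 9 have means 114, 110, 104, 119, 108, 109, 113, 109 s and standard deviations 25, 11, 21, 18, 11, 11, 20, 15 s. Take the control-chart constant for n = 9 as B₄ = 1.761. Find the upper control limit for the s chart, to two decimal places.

s̄ = (25 + 11 + 21 + 18 + 11 + 11 + 20 + 15) / 8 = 16.5000
UCL_s = B₄·s̄ = 1.761 × 16.5000 = 29.0565

29.06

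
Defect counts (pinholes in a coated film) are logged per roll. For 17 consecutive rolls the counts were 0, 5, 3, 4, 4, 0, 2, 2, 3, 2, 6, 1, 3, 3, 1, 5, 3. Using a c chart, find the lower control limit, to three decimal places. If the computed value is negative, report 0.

c̄ = (0 + 5 + 3 + 4 + 4 + 0 + 2 + 2 + 3 + 2 + 6 + 1 + 3 + 3 + 1 + 5 + 3) / 17 = 47 / 17 = 2.7647
LCL = c̄ − 3√c̄ = 2.7647 − 3 × 1.6627 = -2.2235 → 0 (cannot be negative)

0.000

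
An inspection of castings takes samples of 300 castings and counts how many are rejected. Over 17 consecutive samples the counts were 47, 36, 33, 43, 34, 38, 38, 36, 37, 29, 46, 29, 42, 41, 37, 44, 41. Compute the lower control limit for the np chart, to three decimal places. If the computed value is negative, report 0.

20.955

p̄ = Σdᵢ / (k·n) = 651 / (17 × 300) = 0.12765
LCL = np̄ − 3·√(np̄(1−p̄)) = 38.2941 − 3 × 5.7798 = 20.9547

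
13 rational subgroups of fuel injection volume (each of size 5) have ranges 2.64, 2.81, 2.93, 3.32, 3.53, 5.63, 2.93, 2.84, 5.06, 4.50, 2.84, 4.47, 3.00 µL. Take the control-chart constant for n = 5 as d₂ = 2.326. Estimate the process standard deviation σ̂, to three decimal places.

1.538

R̄ = (2.64 + 2.81 + 2.93 + 3.32 + 3.53 + 5.63 + 2.93 + 2.84 + 5.06 + 4.50 + 2.84 + 4.47 + 3.00) / 13 = 3.5769
σ̂ = R̄ / d₂ = 3.5769 / 2.326 = 1.5378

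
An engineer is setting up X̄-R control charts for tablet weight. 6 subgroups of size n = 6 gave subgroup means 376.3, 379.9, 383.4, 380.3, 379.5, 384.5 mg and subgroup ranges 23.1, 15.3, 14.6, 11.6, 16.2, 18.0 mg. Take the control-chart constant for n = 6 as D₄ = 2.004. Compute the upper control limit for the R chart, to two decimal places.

33.00

R̄ = (23.1 + 15.3 + 14.6 + 11.6 + 16.2 + 18.0) / 6 = 98.8000 / 6 = 16.4667
UCL_R = D₄·R̄ = 2.004 × 16.4667 = 32.9992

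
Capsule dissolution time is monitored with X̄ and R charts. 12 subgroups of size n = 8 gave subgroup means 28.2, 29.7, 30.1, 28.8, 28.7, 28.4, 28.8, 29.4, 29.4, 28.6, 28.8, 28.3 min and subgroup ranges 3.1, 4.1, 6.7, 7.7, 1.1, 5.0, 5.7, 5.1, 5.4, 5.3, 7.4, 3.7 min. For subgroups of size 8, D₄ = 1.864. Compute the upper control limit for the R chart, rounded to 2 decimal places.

9.37

R̄ = (3.1 + 4.1 + 6.7 + 7.7 + 1.1 + 5.0 + 5.7 + 5.1 + 5.4 + 5.3 + 7.4 + 3.7) / 12 = 60.3000 / 12 = 5.0250
UCL_R = D₄·R̄ = 1.864 × 5.0250 = 9.3666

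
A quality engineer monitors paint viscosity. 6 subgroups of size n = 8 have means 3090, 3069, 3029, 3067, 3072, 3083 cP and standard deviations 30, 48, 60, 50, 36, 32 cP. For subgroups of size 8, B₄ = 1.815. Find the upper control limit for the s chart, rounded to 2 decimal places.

77.44

s̄ = (30 + 48 + 60 + 50 + 36 + 32) / 6 = 42.6667
UCL_s = B₄·s̄ = 1.815 × 42.6667 = 77.4400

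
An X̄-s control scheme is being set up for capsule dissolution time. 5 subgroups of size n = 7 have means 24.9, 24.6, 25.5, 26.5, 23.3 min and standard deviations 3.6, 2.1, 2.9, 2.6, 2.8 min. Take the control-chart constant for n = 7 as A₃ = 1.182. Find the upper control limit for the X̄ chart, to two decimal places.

X̄̄ = (24.9 + 24.6 + 25.5 + 26.5 + 23.3) / 5 = 24.9600
s̄ = (3.6 + 2.1 + 2.9 + 2.6 + 2.8) / 5 = 2.8000
UCL = X̄̄ + A₃·s̄ = 24.9600 + 1.182 × 2.8000 = 28.2696

28.27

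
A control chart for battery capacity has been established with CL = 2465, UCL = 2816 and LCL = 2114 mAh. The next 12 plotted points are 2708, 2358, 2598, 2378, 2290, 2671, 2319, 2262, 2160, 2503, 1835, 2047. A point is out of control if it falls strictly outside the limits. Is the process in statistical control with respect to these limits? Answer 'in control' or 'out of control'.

Compare each point to [2114, 2816]: sample 11 = 1835 < LCL; sample 12 = 2047 < LCL.

out of control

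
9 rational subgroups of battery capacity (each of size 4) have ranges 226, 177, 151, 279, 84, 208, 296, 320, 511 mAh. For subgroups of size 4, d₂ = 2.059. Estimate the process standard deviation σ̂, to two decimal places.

R̄ = (226 + 177 + 151 + 279 + 84 + 208 + 296 + 320 + 511) / 9 = 250.2222
σ̂ = R̄ / d₂ = 250.2222 / 2.059 = 121.5261

121.53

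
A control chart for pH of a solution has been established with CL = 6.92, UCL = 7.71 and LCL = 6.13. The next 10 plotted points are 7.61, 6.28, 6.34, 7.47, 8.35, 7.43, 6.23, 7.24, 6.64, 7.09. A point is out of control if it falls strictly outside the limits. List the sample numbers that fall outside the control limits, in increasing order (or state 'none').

5

Compare each point to [6.13, 7.71]: sample 5 = 8.35 > UCL.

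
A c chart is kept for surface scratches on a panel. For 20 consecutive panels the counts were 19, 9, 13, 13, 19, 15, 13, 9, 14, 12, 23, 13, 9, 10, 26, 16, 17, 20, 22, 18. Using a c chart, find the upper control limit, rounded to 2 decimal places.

c̄ = (19 + 9 + 13 + 13 + 19 + 15 + 13 + 9 + 14 + 12 + 23 + 13 + 9 + 10 + 26 + 16 + 17 + 20 + 22 + 18) / 20 = 310 / 20 = 15.5000
UCL = c̄ + 3√c̄ = 15.5000 + 3 × √15.5000 = 15.5000 + 3 × 3.9370 = 27.3110

27.31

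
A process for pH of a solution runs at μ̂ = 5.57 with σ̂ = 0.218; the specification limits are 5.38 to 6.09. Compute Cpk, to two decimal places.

Cpu = (USL − μ̂) / (3σ̂) = (6.09 − 5.57) / (3 × 0.218) = 0.7951; Cpl = (μ̂ − LSL) / (3σ̂) = (5.57 − 5.38) / (3 × 0.218) = 0.2905; Cpk = min(Cpu, Cpl) = 0.2905

0.29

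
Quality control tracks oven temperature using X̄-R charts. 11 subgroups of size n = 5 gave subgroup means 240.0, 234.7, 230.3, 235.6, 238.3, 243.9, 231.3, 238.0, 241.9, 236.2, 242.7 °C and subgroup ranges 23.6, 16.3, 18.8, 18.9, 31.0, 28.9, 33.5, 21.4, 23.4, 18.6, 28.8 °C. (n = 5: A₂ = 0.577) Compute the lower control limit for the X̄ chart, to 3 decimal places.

223.730

X̄̄ = (240.0 + 234.7 + 230.3 + 235.6 + 238.3 + 243.9 + 231.3 + 238.0 + 241.9 + 236.2 + 242.7) / 11 = 2612.9000 / 11 = 237.5364
R̄ = (23.6 + 16.3 + 18.8 + 18.9 + 31.0 + 28.9 + 33.5 + 21.4 + 23.4 + 18.6 + 28.8) / 11 = 263.2000 / 11 = 23.9273
LCL = X̄̄ − A₂·R̄ = 237.5364 − 0.577 × 23.9273 = 223.7303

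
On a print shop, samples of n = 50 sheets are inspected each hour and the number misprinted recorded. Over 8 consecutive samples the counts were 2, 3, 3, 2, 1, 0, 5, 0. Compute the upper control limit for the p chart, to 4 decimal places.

0.1231

p̄ = Σdᵢ / (k·n) = 16 / (8 × 50) = 0.04000
UCL = p̄ + 3·√(p̄(1−p̄)/n) = 0.04000 + 3 × √(0.04000×0.96000/50) = 0.04000 + 3 × 0.02771 = 0.12314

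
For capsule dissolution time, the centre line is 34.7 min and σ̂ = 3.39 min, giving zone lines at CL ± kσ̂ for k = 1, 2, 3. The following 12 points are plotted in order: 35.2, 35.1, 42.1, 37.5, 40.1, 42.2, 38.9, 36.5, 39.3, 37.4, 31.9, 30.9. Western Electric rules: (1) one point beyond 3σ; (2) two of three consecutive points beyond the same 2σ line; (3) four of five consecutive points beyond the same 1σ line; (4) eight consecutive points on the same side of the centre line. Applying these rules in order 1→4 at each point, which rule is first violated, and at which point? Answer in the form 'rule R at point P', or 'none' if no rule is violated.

rule 3 at point 7

Zone of each point (C = within 1σ̂, B = 1σ̂–2σ̂, A = 2σ̂–3σ̂, * = beyond 3σ̂; sign = side of CL): 1:+C, 2:+C, 3:+A, 4:+C, 5:+B, 6:+A, 7:+B, 8:+C, 9:+B, 10:+C, 11:-C, 12:-B
Rule 3 (four of five consecutive points beyond the same 1σ limit) is satisfied at point 7.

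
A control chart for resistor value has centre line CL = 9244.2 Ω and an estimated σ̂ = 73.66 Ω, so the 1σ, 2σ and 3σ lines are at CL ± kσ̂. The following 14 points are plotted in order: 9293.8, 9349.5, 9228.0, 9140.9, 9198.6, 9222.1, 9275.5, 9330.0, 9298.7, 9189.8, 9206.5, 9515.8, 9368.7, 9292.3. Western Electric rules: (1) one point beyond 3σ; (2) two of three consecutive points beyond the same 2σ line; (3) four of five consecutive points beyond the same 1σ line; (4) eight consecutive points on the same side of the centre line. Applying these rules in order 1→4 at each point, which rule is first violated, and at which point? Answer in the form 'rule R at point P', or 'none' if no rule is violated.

rule 1 at point 12

Zone of each point (C = within 1σ̂, B = 1σ̂–2σ̂, A = 2σ̂–3σ̂, * = beyond 3σ̂; sign = side of CL): 1:+C, 2:+B, 3:-C, 4:-B, 5:-C, 6:-C, 7:+C, 8:+B, 9:+C, 10:-C, 11:-C, 12:+*, 13:+B, 14:+C
Rule 1 (one point beyond the 3σ limits) is satisfied at point 12.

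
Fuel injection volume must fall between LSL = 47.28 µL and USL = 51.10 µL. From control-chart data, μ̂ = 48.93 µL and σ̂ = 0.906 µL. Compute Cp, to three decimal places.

0.703

Cp = (USL − LSL) / (6σ̂) = (51.10 − 47.28) / (6 × 0.906) = 3.8200 / 5.4360 = 0.7027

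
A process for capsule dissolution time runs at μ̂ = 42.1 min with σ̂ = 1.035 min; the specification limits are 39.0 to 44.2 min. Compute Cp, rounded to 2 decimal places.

Cp = (USL − LSL) / (6σ̂) = (44.2 − 39.0) / (6 × 1.035) = 5.2000 / 6.2100 = 0.8374

0.84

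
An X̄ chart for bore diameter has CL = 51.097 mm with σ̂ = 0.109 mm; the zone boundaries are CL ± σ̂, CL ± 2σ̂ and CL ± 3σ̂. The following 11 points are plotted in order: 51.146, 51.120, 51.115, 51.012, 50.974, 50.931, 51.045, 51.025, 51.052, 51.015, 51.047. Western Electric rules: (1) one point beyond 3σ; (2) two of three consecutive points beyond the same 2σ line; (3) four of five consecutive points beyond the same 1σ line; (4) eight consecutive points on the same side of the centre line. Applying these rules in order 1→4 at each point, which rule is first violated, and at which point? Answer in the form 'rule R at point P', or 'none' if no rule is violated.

rule 4 at point 11

Zone of each point (C = within 1σ̂, B = 1σ̂–2σ̂, A = 2σ̂–3σ̂, * = beyond 3σ̂; sign = side of CL): 1:+C, 2:+C, 3:+C, 4:-C, 5:-B, 6:-B, 7:-C, 8:-C, 9:-C, 10:-C, 11:-C
Rule 4 (eight consecutive points on the same side of the centre line) is satisfied at point 11.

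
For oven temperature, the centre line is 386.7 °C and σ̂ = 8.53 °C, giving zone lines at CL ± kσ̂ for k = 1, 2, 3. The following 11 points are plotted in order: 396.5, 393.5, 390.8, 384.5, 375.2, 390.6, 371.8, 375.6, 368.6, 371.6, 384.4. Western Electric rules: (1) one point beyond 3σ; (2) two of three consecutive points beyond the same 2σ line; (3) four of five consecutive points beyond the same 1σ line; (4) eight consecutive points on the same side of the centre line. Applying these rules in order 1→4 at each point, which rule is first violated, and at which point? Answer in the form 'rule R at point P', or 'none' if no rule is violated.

rule 3 at point 9

Zone of each point (C = within 1σ̂, B = 1σ̂–2σ̂, A = 2σ̂–3σ̂, * = beyond 3σ̂; sign = side of CL): 1:+B, 2:+C, 3:+C, 4:-C, 5:-B, 6:+C, 7:-B, 8:-B, 9:-A, 10:-B, 11:-C
Rule 3 (four of five consecutive points beyond the same 1σ limit) is satisfied at point 9.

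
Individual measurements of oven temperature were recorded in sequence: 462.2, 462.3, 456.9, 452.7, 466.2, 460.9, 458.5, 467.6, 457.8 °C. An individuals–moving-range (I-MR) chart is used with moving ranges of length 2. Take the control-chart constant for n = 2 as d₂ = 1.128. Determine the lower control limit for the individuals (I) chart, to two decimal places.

X̄ = (462.2 + 462.3 + 456.9 + 452.7 + 466.2 + 460.9 + 458.5 + 467.6 + 457.8) / 9 = 460.5667
Moving ranges: 0.1, 5.4, 4.2, 13.5, 5.3, 2.4, 9.1, 9.8; M̄R̄ = 49.8000 / 8 = 6.2250
LCL = X̄ − 3·M̄R̄/d₂ = 460.5667 − 3 × 6.2250 / 1.128 = 444.0108

444.01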